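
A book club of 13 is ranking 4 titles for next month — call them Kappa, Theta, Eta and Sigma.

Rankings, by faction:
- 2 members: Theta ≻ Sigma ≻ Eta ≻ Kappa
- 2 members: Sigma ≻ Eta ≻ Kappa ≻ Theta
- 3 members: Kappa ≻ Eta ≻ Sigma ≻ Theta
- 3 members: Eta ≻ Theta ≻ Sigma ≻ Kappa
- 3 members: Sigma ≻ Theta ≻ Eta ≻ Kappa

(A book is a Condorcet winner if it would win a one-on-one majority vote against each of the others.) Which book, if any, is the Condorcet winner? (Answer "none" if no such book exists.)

Sigma

Head-to-head results (13 members):
Kappa vs Theta: 5 to 8, Theta.
Kappa vs Eta: Kappa is ranked higher on 3 ballots, Eta on 10. Eta wins 10–3.
Kappa vs Sigma: 3 to 10, Sigma.
Theta vs Eta: 5 to 8, Eta.
Theta vs Sigma: Theta is ranked higher on 2+3 = 5 ballots, Sigma on 8. Sigma wins 8–5.
Eta vs Sigma: 3+3 = 6 for Eta, 7 for Sigma — Sigma by 7–6.
Sigma defeats every rival head-to-head and is the Condorcet winner.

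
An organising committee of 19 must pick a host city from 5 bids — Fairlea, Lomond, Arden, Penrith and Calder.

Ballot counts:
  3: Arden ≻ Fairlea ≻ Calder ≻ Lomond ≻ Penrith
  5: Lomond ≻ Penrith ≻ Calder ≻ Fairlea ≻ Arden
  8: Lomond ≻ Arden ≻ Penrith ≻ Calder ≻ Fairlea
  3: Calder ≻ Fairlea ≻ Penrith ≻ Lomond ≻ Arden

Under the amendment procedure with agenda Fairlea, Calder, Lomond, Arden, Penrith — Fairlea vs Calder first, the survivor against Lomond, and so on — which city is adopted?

Round 1: Fairlea vs Calder — 3–16, Calder advances.
Round 2: Calder vs Lomond — 6–13, Lomond advances.
Round 3: Lomond vs Arden — 16–3, Lomond advances.
Round 4: Lomond vs Penrith — 16–3, Lomond advances.
The agenda winner is Lomond.

Lomond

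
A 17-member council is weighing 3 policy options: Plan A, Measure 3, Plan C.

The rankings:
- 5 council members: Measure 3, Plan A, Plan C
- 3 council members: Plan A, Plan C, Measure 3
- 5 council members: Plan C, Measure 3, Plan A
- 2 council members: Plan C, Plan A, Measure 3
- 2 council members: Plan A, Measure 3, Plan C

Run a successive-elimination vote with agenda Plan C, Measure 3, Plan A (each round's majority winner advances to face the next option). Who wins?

Round 1: Plan C vs Measure 3 — 10–7, Plan C advances.
Round 2: Plan C vs Plan A — 7–10, Plan A advances.
Plan A survives the agenda.

Plan A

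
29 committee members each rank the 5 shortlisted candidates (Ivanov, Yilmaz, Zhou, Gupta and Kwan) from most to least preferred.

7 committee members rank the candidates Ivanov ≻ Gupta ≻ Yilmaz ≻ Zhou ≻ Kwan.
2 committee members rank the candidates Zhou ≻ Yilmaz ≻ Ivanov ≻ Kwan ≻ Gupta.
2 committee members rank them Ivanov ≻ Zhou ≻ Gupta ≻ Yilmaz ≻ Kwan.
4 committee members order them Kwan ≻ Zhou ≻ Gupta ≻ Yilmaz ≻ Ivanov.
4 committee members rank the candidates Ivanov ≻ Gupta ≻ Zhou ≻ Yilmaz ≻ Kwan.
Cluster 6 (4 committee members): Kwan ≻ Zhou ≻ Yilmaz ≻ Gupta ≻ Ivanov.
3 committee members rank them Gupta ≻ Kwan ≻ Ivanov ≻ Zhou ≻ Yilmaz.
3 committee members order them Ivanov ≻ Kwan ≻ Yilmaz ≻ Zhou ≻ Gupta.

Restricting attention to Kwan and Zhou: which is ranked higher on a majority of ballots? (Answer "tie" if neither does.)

Ballots ranking Kwan above Zhou: 4 + 4 + 3 + 3 = 14.
Ballots ranking Zhou above Kwan: 29 − 14 = 15.
Zhou wins the head-to-head 15–14.

Zhou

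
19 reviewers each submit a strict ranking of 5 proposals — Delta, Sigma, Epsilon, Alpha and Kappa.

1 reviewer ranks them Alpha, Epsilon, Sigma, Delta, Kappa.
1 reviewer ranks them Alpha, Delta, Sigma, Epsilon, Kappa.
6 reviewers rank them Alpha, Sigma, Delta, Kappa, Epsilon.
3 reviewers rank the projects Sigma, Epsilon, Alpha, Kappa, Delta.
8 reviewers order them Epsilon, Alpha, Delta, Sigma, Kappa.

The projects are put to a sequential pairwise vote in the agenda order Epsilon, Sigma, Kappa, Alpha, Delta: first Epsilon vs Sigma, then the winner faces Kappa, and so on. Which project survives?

Alpha

Round 1: Epsilon vs Sigma — 9–10, Sigma advances.
Round 2: Sigma vs Kappa — 19–0, Sigma advances.
Round 3: Sigma vs Alpha — 3–16, Alpha advances.
Round 4: Alpha vs Delta — 19–0, Alpha advances.
Alpha survives the agenda.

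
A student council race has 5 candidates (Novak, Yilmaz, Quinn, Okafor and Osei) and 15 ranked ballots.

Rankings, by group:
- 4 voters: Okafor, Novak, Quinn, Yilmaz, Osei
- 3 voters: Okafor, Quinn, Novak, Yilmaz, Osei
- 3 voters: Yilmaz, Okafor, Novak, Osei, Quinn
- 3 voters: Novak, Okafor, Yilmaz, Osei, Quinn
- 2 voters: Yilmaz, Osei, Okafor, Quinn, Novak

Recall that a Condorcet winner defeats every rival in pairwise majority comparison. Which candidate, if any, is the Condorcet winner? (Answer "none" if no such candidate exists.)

Okafor

Head-to-head results (15 voters):
Novak vs Yilmaz: Novak, 10–5.
Novak vs Quinn: 4+3+3 = 10 for Novak, 5 for Quinn — Novak by 10–5.
Novak vs Okafor: Okafor wins 12–3.
Novak vs Osei: Novak, 13–2.
Yilmaz vs Quinn: Yilmaz, 8–7.
Yilmaz vs Okafor: 5 to 10, Okafor.
Yilmaz vs Osei: Yilmaz, 15–0.
Quinn–Okafor: Okafor 15–0.
Quinn vs Osei: Quinn preferred on 4+3 = 7 ballots; Osei wins 8–7.
Okafor vs Osei: Okafor, 13–2.
Okafor defeats every rival head-to-head and is the Condorcet winner.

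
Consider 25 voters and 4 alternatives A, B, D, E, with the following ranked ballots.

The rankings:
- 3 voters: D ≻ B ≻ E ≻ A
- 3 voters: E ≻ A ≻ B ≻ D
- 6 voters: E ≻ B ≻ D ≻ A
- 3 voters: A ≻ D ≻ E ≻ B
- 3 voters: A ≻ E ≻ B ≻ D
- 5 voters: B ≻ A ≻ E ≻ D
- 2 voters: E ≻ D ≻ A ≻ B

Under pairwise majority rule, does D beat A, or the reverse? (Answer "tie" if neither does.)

Ballots ranking D above A: 3 + 6 + 2 = 11.
Ballots ranking A above D: 25 − 11 = 14.
A wins the head-to-head 14–11.

A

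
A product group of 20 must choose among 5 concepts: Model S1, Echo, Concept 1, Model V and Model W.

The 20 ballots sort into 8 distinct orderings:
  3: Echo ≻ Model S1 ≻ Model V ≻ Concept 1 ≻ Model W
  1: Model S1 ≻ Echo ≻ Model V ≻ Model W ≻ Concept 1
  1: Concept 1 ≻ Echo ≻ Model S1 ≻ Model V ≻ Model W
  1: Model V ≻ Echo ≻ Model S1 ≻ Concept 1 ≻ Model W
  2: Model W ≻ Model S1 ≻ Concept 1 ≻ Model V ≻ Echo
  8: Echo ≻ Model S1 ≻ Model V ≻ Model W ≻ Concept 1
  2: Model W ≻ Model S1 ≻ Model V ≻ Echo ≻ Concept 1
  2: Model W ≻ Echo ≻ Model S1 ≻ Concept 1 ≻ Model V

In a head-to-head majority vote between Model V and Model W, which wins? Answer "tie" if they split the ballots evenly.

Ballots ranking Model V above Model W: 3 + 1 + 1 + 1 + 8 = 14.
Ballots ranking Model W above Model V: 20 − 14 = 6.
Model V wins the head-to-head 14–6.

Model V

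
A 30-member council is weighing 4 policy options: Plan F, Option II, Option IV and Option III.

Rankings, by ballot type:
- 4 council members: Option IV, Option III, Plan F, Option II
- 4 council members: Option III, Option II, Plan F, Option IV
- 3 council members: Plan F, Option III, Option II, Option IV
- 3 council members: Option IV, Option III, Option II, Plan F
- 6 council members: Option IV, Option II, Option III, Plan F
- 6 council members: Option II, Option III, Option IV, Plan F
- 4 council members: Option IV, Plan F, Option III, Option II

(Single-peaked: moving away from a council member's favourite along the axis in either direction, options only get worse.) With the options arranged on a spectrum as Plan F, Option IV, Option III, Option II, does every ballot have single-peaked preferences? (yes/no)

no

Axis positions: Plan F=1, Option IV=2, Option III=3, Option II=4.
Ballot type 1 (peak Option IV at position 2): ranking walks positions 2-3-1-4, expanding outward from the peak — single-peaked.
Ballot type 2: ranking walks positions 3-4-1-2; Plan F is ranked above Option IV even though Option IV lies between Plan F and the peak Option III on the axis — preferences dip and rise again. Not single-peaked.
Ballot type 3: ranking walks positions 1-3-4-2; Option III is ranked above Option IV even though Option IV lies between Option III and the peak Plan F on the axis — preferences dip and rise again. Not single-peaked.
Ballot type 4 (peak Option IV at position 2): ranking walks positions 2-3-4-1, expanding outward from the peak — single-peaked.
Ballot type 5: ranking walks positions 2-4-3-1; Option II is ranked above Option III even though Option III lies between Option II and the peak Option IV on the axis — preferences dip and rise again. Not single-peaked.
Ballot type 6 (peak Option II at position 4): ranking walks positions 4-3-2-1, expanding outward from the peak — single-peaked.
Ballot type 7 (peak Option IV at position 2): ranking walks positions 2-1-3-4, expanding outward from the peak — single-peaked.
Ballot type 2 violates single-peakedness, so the profile is not single-peaked on this axis.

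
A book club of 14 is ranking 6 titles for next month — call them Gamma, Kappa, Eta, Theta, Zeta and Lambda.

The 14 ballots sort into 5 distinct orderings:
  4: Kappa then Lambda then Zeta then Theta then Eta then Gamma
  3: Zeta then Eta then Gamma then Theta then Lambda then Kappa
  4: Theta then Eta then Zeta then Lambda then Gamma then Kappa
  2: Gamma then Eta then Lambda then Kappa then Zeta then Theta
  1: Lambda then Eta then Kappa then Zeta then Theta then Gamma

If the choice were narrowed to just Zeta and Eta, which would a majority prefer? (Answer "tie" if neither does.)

Ballots ranking Zeta above Eta: 4 + 3 = 7.
Ballots ranking Eta above Zeta: 14 − 7 = 7.
7–7: the pair ties.

tie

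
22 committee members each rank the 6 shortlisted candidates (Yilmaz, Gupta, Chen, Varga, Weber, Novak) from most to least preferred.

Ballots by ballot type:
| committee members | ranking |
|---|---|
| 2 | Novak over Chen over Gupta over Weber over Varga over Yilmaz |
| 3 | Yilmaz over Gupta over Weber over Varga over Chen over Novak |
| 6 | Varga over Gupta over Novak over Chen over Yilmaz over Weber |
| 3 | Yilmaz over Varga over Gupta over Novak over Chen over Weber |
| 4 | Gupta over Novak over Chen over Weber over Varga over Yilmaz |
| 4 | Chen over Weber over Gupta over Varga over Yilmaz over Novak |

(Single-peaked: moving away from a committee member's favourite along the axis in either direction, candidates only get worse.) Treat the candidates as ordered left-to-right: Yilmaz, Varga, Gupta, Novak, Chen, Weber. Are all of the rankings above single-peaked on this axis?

no

Axis positions: Yilmaz=1, Varga=2, Gupta=3, Novak=4, Chen=5, Weber=6.
Ballot type 1 (peak Novak at position 4): ranking walks positions 4-5-3-6-2-1, expanding outward from the peak — single-peaked.
Ballot type 2: ranking walks positions 1-3-6-2-5-4; Gupta is ranked above Varga even though Varga lies between Gupta and the peak Yilmaz on the axis — preferences dip and rise again. Not single-peaked.
Ballot type 3 (peak Varga at position 2): ranking walks positions 2-3-4-5-1-6, expanding outward from the peak — single-peaked.
Ballot type 4 (peak Yilmaz at position 1): ranking walks positions 1-2-3-4-5-6, expanding outward from the peak — single-peaked.
Ballot type 5 (peak Gupta at position 3): ranking walks positions 3-4-5-6-2-1, expanding outward from the peak — single-peaked.
Ballot type 6: ranking walks positions 5-6-3-2-1-4; Gupta is ranked above Novak even though Novak lies between Gupta and the peak Chen on the axis — preferences dip and rise again. Not single-peaked.
Ballot type 2 violates single-peakedness, so the profile is not single-peaked on this axis.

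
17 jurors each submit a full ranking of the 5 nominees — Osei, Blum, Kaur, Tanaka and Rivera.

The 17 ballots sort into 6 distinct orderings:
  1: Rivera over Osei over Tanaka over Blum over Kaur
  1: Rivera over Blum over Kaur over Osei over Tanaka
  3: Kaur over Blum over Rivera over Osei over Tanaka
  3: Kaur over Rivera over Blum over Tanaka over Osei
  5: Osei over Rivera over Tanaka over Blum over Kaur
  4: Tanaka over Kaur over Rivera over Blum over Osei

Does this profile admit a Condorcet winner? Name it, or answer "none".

Check each pair by majority over 17 ballots:
Osei–Blum: Blum 11–6.
Osei vs Kaur: Kaur wins 11–6.
Osei vs Tanaka: Osei, 10–7.
Osei vs Rivera: Rivera wins 12–5.
Blum vs Kaur: Kaur, 10–7.
Blum vs Tanaka: Tanaka, 10–7.
Blum vs Rivera: Rivera wins 14–3.
Kaur–Tanaka: Tanaka 10–7.
Kaur–Rivera: Kaur 10–7.
Tanaka vs Rivera: Rivera, 13–4.
No nominee is unbeaten: Osei loses to Blum; Blum loses to Kaur; Kaur loses to Tanaka; Tanaka loses to Osei; Rivera loses to Kaur. In particular Osei → Tanaka → Blum → Osei is a majority cycle — no Condorcet winner exists.

none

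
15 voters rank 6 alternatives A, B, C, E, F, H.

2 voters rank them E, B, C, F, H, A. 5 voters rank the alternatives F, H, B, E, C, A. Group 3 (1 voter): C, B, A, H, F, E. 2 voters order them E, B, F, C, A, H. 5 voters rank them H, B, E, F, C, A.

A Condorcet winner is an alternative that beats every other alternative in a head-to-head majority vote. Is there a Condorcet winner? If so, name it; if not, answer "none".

Check each pair by majority over 15 ballots:
A vs B: A is ranked higher on 0 ballots, B on 15. B wins 15–0.
A vs C: 0 to 15, C.
A vs E: A is ranked higher on 1 ballot, E on 14. E wins 14–1.
A vs F: 1 for A, 14 for F — F by 14–1.
A vs H: A is ranked higher on 1+2 = 3 ballots, H on 12. H wins 12–3.
B vs C: 2+5+2+5 = 14 for B, 1 for C — B by 14–1.
B vs E: 11 to 4, B.
B vs F: 2+1+2+5 = 10 for B, 5 for F — B by 10–5.
B vs H: 2+1+2 = 5 for B, 10 for H — H by 10–5.
C vs E: 1 to 14, E.
C vs F: C is ranked higher on 2+1 = 3 ballots, F on 12. F wins 12–3.
C vs H: 2+1+2 = 5 for C, 10 for H — H by 10–5.
E vs F: E is ranked higher on 2+2+5 = 9 ballots, F on 6. E wins 9–6.
E vs H: E preferred on 2+2 = 4 ballots; H wins 11–4.
F vs H: 2+5+2 = 9 for F, 6 for H — F by 9–6.
No alternative is unbeaten: A loses to B; B loses to H; C loses to B; E loses to B; F loses to B; H loses to F. In particular B beats F beats H beats B is a majority cycle — no Condorcet winner exists.

none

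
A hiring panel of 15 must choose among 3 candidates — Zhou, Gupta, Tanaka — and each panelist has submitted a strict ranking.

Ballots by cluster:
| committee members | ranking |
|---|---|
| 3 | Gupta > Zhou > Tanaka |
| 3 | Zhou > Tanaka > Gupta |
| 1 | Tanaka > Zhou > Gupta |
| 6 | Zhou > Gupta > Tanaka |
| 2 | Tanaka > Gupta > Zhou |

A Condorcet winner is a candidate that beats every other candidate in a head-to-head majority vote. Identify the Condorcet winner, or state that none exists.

Check each pair by majority over 15 ballots:
Zhou–Gupta: Zhou 10–5.
Zhou vs Tanaka: Zhou wins 12–3.
Gupta vs Tanaka: 9 to 6, Gupta.
Zhou wins every pairwise contest, so Zhou is the Condorcet winner.

Zhou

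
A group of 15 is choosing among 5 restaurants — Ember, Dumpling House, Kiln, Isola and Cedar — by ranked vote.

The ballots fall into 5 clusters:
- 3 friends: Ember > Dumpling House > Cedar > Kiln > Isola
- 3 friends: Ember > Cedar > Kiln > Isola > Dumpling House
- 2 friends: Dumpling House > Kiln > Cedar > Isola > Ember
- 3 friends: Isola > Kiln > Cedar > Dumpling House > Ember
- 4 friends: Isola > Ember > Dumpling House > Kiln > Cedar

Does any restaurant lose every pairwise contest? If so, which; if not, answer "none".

none

Head-to-head results (15 friends):
Ember vs Dumpling House: Ember preferred on 3+3+4 = 10 ballots; Ember wins 10–5.
Ember–Kiln: Ember 10–5.
Ember vs Isola: 6 to 9, Isola.
Ember vs Cedar: 10 to 5, Ember.
Dumpling House vs Kiln: 9 to 6, Dumpling House.
Dumpling House–Isola: Isola 10–5.
Dumpling House vs Cedar: Dumpling House preferred on 3+2+4 = 9 ballots; Dumpling House wins 9–6.
Kiln vs Isola: Kiln is ranked higher on 3+3+2 = 8 ballots, Isola on 7. Kiln wins 8–7.
Kiln vs Cedar: Kiln is ranked higher on 2+3+4 = 9 ballots, Cedar on 6. Kiln wins 9–6.
Isola–Cedar: Cedar 8–7.
No restaurant is winless: Ember beats Dumpling House; Dumpling House beats Kiln; Kiln beats Isola; Isola beats Ember; Cedar beats Isola. There is no Condorcet loser.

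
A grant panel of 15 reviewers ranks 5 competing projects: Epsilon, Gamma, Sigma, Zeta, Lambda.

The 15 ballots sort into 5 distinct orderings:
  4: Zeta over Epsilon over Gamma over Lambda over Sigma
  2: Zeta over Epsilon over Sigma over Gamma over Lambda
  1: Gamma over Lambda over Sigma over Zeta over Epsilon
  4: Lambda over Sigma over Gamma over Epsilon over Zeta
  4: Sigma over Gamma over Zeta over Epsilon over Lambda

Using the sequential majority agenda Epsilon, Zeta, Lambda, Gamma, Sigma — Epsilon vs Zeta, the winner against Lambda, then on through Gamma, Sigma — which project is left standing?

Round 1: Epsilon vs Zeta — 4–11, Zeta advances.
Round 2: Zeta vs Lambda — 10–5, Zeta advances.
Round 3: Zeta vs Gamma — 6–9, Gamma advances.
Round 4: Gamma vs Sigma — 5–10, Sigma advances.
Sigma survives the agenda.

Sigma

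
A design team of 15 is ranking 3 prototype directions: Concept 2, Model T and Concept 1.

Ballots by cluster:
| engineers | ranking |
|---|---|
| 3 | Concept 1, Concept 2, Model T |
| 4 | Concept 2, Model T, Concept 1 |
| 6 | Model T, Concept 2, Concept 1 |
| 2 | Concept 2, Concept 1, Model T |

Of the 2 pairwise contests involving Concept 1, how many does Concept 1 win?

Concept 1 against each rival (15 engineers):
Concept 1 vs Concept 2: Concept 1 is ranked higher on 3 ballots, Concept 2 on 12. Concept 2 wins 12–3.
Concept 1 vs Model T: Concept 1 is ranked higher on 3+2 = 5 ballots, Model T on 10. Model T wins 10–5.
Concept 1 beats no one; loses to Concept 2, Model T — 0 pairwise wins.

0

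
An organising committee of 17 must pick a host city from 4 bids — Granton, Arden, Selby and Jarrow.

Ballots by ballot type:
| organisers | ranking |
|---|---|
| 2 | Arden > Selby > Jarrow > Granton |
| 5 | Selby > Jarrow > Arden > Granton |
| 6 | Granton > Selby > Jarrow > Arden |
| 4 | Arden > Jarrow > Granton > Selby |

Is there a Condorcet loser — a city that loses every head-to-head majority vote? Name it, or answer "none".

none

Pairwise majorities:
Granton vs Arden: 6 to 11, Arden.
Granton vs Selby: Granton, 10–7.
Granton vs Jarrow: Jarrow wins 11–6.
Arden vs Selby: 6 to 11, Selby.
Arden vs Jarrow: 2+4 = 6 for Arden, 11 for Jarrow — Jarrow by 11–6.
Selby vs Jarrow: 13 to 4, Selby.
Each city has at least one pairwise win (Granton beats Selby; Arden beats Granton; Selby beats Arden; Jarrow beats Granton) — no Condorcet loser.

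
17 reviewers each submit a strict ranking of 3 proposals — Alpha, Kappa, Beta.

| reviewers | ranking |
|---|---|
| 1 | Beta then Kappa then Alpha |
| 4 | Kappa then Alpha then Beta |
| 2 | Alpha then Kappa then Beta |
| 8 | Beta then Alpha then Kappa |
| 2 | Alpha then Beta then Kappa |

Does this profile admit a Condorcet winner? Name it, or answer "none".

Beta

Pairwise majorities:
Alpha vs Kappa: Alpha is ranked higher on 2+8+2 = 12 ballots, Kappa on 5. Alpha wins 12–5.
Alpha vs Beta: Alpha preferred on 4+2+2 = 8 ballots; Beta wins 9–8.
Kappa vs Beta: 4+2 = 6 for Kappa, 11 for Beta — Beta by 11–6.
Beta defeats every rival head-to-head and is the Condorcet winner.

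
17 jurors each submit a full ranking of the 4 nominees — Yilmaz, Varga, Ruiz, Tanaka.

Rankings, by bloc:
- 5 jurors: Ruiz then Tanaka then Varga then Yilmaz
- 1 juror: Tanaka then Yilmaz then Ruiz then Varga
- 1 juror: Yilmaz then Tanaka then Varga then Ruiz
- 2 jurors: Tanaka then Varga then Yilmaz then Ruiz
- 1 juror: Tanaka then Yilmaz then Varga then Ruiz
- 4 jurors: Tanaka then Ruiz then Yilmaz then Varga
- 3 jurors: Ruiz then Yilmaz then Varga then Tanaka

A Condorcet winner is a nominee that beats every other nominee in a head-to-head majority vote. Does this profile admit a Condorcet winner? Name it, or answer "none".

Pairwise majorities:
Yilmaz–Varga: Yilmaz 10–7.
Yilmaz vs Ruiz: Ruiz wins 12–5.
Yilmaz–Tanaka: Tanaka 13–4.
Varga–Ruiz: Ruiz 13–4.
Varga vs Tanaka: Tanaka, 14–3.
Ruiz vs Tanaka: Tanaka, 9–8.
Tanaka defeats every rival head-to-head and is the Condorcet winner.

Tanaka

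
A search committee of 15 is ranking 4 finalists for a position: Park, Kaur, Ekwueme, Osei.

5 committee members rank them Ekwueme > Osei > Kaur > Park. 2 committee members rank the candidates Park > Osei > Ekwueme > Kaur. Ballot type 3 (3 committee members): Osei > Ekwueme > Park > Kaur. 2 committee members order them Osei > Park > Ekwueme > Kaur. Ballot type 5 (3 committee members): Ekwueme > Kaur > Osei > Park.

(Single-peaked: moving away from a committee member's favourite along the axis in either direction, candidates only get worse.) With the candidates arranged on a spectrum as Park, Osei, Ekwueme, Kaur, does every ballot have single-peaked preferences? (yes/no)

yes

Axis positions: Park=1, Osei=2, Ekwueme=3, Kaur=4.
Ballot type 1 (peak Ekwueme at position 3): ranking walks positions 3-2-4-1, expanding outward from the peak — single-peaked.
Ballot type 2 (peak Park at position 1): ranking walks positions 1-2-3-4, expanding outward from the peak — single-peaked.
Ballot type 3 (peak Osei at position 2): ranking walks positions 2-3-1-4, expanding outward from the peak — single-peaked.
Ballot type 4 (peak Osei at position 2): ranking walks positions 2-1-3-4, expanding outward from the peak — single-peaked.
Ballot type 5 (peak Ekwueme at position 3): ranking walks positions 3-4-2-1, expanding outward from the peak — single-peaked.
Every ranking is single-peaked on this axis.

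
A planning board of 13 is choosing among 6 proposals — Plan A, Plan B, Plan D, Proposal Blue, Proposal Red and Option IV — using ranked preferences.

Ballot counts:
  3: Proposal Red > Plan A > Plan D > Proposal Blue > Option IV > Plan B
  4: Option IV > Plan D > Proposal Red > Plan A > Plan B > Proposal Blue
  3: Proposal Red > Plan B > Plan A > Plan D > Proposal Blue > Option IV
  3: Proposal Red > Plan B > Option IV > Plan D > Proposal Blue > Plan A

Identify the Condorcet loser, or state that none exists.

Proposal Blue

Pairwise majorities:
Plan A vs Plan B: Plan A is ranked higher on 3+4 = 7 ballots, Plan B on 6. Plan A wins 7–6.
Plan A vs Plan D: Plan A is ranked higher on 3+3 = 6 ballots, Plan D on 7. Plan D wins 7–6.
Plan A vs Proposal Blue: 3+4+3 = 10 for Plan A, 3 for Proposal Blue — Plan A by 10–3.
Plan A vs Proposal Red: 0 to 13, Proposal Red.
Plan A vs Option IV: Option IV wins 7–6.
Plan B vs Plan D: Plan B is ranked higher on 3+3 = 6 ballots, Plan D on 7. Plan D wins 7–6.
Plan B vs Proposal Blue: Plan B wins 10–3.
Plan B–Proposal Red: Proposal Red 13–0.
Plan B vs Option IV: Option IV, 7–6.
Plan D vs Proposal Blue: Plan D is ranked higher on 3+4+3+3 = 13 ballots, Proposal Blue on 0. Plan D wins 13–0.
Plan D vs Proposal Red: Proposal Red, 9–4.
Plan D vs Option IV: Plan D preferred on 3+3 = 6 ballots; Option IV wins 7–6.
Proposal Blue vs Proposal Red: Proposal Red, 13–0.
Proposal Blue vs Option IV: Proposal Blue preferred on 3+3 = 6 ballots; Option IV wins 7–6.
Proposal Red vs Option IV: Proposal Red is ranked higher on 3+3+3 = 9 ballots, Option IV on 4. Proposal Red wins 9–4.
Proposal Blue loses to every other option — it is the Condorcet loser.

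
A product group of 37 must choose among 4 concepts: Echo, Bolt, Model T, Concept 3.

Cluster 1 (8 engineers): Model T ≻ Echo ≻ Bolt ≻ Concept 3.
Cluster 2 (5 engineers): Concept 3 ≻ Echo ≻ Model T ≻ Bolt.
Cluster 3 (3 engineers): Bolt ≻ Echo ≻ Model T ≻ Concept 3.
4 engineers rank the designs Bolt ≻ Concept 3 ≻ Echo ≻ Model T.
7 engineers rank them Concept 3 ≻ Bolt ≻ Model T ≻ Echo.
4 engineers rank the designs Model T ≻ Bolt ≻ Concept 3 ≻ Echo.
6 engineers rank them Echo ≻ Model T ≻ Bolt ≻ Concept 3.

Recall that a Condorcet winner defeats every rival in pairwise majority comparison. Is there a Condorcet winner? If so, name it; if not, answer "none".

Pairwise majorities:
Echo vs Bolt: Echo is ranked higher on 8+5+6 = 19 ballots, Bolt on 18. Echo wins 19–18.
Echo vs Model T: 5+3+4+6 = 18 for Echo, 19 for Model T — Model T by 19–18.
Echo vs Concept 3: 8+3+6 = 17 for Echo, 20 for Concept 3 — Concept 3 by 20–17.
Bolt vs Model T: 14 to 23, Model T.
Bolt vs Concept 3: 25 to 12, Bolt.
Model T vs Concept 3: 8+3+4+6 = 21 for Model T, 16 for Concept 3 — Model T by 21–16.
Model T defeats every rival head-to-head and is the Condorcet winner.

Model T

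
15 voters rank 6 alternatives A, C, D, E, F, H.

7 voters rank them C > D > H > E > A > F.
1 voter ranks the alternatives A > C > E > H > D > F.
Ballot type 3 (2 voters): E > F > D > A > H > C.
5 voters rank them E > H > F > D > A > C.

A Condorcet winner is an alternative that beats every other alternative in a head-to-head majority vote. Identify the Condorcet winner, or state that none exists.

none

Head-to-head results (15 voters):
A vs C: A, 8–7.
A vs D: D wins 14–1.
A–E: E 14–1.
A–F: A 8–7.
A–H: H 12–3.
C–D: C 8–7.
C vs E: C wins 8–7.
C vs F: C wins 8–7.
C–H: C 8–7.
D vs E: E, 8–7.
D vs F: D, 8–7.
D vs H: D wins 9–6.
E vs F: E, 15–0.
E vs H: E wins 8–7.
F–H: H 13–2.
Every alternative loses at least once (A loses to D; C loses to A; D loses to C; E loses to C; F loses to A; H loses to C). The majority relation contains the cycle A > C > D > A, so there is no Condorcet winner.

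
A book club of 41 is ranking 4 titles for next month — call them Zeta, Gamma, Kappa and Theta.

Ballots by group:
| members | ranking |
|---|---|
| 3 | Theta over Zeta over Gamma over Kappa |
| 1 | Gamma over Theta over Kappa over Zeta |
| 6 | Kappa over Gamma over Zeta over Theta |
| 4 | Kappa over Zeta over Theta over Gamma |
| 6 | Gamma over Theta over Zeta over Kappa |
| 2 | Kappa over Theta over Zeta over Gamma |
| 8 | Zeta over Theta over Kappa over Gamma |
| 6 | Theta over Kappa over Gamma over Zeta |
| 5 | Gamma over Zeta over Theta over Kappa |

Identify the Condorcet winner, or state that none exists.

Head-to-head results (41 members):
Zeta vs Gamma: Gamma wins 24–17.
Zeta vs Kappa: Zeta, 22–19.
Zeta–Theta: Zeta 23–18.
Gamma–Kappa: Kappa 26–15.
Gamma vs Theta: Theta, 23–18.
Kappa–Theta: Theta 29–12.
Every book loses at least once (Zeta loses to Gamma; Gamma loses to Kappa; Kappa loses to Zeta; Theta loses to Zeta). The majority relation contains the cycle Zeta beats Kappa beats Gamma beats Zeta, so there is no Condorcet winner.

none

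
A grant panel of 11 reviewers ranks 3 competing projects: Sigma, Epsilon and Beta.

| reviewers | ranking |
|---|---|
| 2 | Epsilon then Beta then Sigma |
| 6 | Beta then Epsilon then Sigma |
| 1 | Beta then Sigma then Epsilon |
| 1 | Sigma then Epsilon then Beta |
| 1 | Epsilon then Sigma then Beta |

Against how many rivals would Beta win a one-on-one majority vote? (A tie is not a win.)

2

Beta against each rival (11 reviewers):
Beta vs Sigma: Beta, 9–2.
Beta vs Epsilon: 6+1 = 7 for Beta, 4 for Epsilon — Beta by 7–4.
Beta beats Sigma, Epsilon — 2 pairwise wins.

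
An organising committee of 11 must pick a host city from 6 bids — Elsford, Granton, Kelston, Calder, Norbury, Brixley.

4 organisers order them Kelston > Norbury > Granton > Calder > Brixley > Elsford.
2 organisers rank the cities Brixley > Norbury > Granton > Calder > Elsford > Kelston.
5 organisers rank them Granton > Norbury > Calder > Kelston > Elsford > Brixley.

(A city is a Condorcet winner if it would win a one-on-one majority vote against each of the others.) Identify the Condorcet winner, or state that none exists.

Head-to-head results (11 organisers):
Elsford vs Granton: Granton, 11–0.
Elsford–Kelston: Kelston 9–2.
Elsford vs Calder: Calder, 11–0.
Elsford–Norbury: Norbury 11–0.
Elsford–Brixley: Brixley 6–5.
Granton vs Kelston: Granton wins 7–4.
Granton vs Calder: Granton, 11–0.
Granton vs Norbury: Norbury, 6–5.
Granton vs Brixley: Granton wins 9–2.
Kelston vs Calder: Calder, 7–4.
Kelston–Norbury: Norbury 7–4.
Kelston vs Brixley: Kelston wins 9–2.
Calder vs Norbury: Norbury, 11–0.
Calder vs Brixley: Calder wins 9–2.
Norbury–Brixley: Norbury 9–2.
Norbury defeats every rival head-to-head and is the Condorcet winner.

Norbury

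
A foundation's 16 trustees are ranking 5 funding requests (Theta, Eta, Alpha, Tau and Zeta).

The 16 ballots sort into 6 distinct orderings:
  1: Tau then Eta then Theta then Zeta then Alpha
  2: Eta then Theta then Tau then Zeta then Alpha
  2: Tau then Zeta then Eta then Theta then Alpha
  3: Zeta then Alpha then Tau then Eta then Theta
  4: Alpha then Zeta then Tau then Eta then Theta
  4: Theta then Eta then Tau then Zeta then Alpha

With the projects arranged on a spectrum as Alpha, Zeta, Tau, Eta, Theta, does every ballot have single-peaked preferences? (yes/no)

Axis positions: Alpha=1, Zeta=2, Tau=3, Eta=4, Theta=5.
Faction 1 (peak Tau at position 3): ranking walks positions 3-4-5-2-1, expanding outward from the peak — single-peaked.
Faction 2 (peak Eta at position 4): ranking walks positions 4-5-3-2-1, expanding outward from the peak — single-peaked.
Faction 3 (peak Tau at position 3): ranking walks positions 3-2-4-5-1, expanding outward from the peak — single-peaked.
Faction 4 (peak Zeta at position 2): ranking walks positions 2-1-3-4-5, expanding outward from the peak — single-peaked.
Faction 5 (peak Alpha at position 1): ranking walks positions 1-2-3-4-5, expanding outward from the peak — single-peaked.
Faction 6 (peak Theta at position 5): ranking walks positions 5-4-3-2-1, expanding outward from the peak — single-peaked.
Every ranking is single-peaked on this axis.

yes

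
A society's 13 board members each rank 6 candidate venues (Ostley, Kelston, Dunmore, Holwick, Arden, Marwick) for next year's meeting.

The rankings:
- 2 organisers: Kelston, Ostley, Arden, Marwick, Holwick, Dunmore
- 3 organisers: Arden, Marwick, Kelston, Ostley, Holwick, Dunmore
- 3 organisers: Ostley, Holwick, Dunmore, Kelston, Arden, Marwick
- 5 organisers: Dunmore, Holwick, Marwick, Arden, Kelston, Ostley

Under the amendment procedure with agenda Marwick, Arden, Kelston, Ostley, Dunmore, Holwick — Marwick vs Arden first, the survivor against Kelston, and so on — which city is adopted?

Holwick

Round 1: Marwick vs Arden — 5–8, Arden advances.
Round 2: Arden vs Kelston — 8–5, Arden advances.
Round 3: Arden vs Ostley — 8–5, Arden advances.
Round 4: Arden vs Dunmore — 5–8, Dunmore advances.
Round 5: Dunmore vs Holwick — 5–8, Holwick advances.
Holwick survives the agenda.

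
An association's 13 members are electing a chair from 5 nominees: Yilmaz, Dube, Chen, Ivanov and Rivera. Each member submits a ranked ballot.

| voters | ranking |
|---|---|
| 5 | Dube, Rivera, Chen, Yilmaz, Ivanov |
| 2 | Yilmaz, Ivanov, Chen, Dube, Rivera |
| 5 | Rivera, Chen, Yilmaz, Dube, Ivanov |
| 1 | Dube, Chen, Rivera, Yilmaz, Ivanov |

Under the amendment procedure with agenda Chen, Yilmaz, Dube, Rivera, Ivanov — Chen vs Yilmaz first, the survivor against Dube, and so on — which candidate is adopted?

Round 1: Chen vs Yilmaz — 11–2, Chen advances.
Round 2: Chen vs Dube — 7–6, Chen advances.
Round 3: Chen vs Rivera — 3–10, Rivera advances.
Round 4: Rivera vs Ivanov — 11–2, Rivera advances.
Rivera survives the agenda.

Rivera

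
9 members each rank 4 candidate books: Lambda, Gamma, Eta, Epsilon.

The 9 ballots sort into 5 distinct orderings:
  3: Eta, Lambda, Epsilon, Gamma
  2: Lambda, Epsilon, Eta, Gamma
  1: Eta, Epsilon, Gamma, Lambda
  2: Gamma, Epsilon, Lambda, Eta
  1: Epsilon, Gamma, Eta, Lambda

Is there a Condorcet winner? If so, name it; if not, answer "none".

Pairwise majorities:
Lambda vs Gamma: Lambda preferred on 3+2 = 5 ballots; Lambda wins 5–4.
Lambda vs Eta: Eta, 5–4.
Lambda vs Epsilon: Lambda wins 5–4.
Gamma vs Eta: 3 to 6, Eta.
Gamma vs Epsilon: Epsilon, 7–2.
Eta vs Epsilon: Eta preferred on 3+1 = 4 ballots; Epsilon wins 5–4.
Each book drops at least one matchup (Lambda loses to Eta; Gamma loses to Lambda; Eta loses to Epsilon; Epsilon loses to Lambda); the cycle Lambda beats Epsilon beats Eta beats Lambda rules out a Condorcet winner.

none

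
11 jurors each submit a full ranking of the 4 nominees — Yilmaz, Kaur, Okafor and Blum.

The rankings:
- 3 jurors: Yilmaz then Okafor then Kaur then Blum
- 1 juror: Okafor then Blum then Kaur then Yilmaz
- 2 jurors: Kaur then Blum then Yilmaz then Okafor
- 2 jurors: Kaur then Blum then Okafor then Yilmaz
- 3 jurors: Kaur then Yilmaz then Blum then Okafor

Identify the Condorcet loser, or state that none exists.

Okafor

Pairwise majorities:
Yilmaz vs Kaur: Yilmaz preferred on 3 ballots; Kaur wins 8–3.
Yilmaz vs Okafor: Yilmaz wins 8–3.
Yilmaz vs Blum: 3+3 = 6 for Yilmaz, 5 for Blum — Yilmaz by 6–5.
Kaur vs Okafor: Kaur wins 7–4.
Kaur vs Blum: 10 to 1, Kaur.
Okafor vs Blum: 3+1 = 4 for Okafor, 7 for Blum — Blum by 7–4.
Okafor is beaten in every head-to-head and is the Condorcet loser.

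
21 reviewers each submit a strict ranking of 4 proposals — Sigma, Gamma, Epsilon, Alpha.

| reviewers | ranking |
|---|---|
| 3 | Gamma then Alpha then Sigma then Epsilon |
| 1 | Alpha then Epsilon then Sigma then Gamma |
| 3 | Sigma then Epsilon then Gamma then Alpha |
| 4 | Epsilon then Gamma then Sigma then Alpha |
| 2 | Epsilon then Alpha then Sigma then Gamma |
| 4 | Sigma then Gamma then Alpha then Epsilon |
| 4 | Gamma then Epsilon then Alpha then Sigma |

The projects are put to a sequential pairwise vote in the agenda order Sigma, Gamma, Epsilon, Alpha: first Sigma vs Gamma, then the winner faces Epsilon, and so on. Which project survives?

Round 1: Sigma vs Gamma — 10–11, Gamma advances.
Round 2: Gamma vs Epsilon — 11–10, Gamma advances.
Round 3: Gamma vs Alpha — 18–3, Gamma advances.
The agenda winner is Gamma.

Gamma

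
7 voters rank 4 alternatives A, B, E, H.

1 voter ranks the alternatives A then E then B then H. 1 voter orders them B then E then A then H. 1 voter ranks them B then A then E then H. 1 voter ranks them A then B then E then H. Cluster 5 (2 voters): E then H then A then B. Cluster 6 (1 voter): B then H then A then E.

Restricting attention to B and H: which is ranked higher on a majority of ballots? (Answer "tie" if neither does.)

Ballots ranking B above H: 1 + 1 + 1 + 1 + 1 = 5.
Ballots ranking H above B: 7 − 5 = 2.
B wins the head-to-head 5–2.

B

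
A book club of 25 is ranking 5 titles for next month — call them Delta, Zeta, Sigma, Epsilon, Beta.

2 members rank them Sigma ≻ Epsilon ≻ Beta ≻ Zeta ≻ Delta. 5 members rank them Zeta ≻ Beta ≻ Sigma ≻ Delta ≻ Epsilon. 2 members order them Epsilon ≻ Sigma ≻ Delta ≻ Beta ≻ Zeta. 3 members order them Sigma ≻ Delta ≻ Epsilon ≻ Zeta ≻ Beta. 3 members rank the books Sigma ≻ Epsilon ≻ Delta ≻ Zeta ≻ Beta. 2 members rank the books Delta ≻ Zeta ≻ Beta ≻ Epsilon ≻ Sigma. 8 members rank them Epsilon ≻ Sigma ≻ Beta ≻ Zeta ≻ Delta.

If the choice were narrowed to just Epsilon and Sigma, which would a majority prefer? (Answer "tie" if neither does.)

Sigma

Ballots ranking Epsilon above Sigma: 2 + 2 + 8 = 12.
Ballots ranking Sigma above Epsilon: 25 − 12 = 13.
Sigma wins the head-to-head 13–12.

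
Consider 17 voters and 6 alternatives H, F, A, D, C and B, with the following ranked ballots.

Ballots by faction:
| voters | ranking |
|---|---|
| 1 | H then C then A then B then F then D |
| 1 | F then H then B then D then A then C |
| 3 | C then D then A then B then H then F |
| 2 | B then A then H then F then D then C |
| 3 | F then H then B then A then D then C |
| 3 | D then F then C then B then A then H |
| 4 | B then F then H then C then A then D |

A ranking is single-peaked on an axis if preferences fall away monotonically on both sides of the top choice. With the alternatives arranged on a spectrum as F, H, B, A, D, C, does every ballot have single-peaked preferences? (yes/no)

no

Axis positions: F=1, H=2, B=3, A=4, D=5, C=6.
Faction 1: ranking walks positions 2-6-4-3-1-5; C is ranked above B even though B lies between C and the peak H on the axis — preferences dip and rise again. Not single-peaked.
Faction 2: ranking walks positions 1-2-3-5-4-6; D is ranked above A even though A lies between D and the peak F on the axis — preferences dip and rise again. Not single-peaked.
Faction 3 (peak C at position 6): ranking walks positions 6-5-4-3-2-1, expanding outward from the peak — single-peaked.
Faction 4 (peak B at position 3): ranking walks positions 3-4-2-1-5-6, expanding outward from the peak — single-peaked.
Faction 5 (peak F at position 1): ranking walks positions 1-2-3-4-5-6, expanding outward from the peak — single-peaked.
Faction 6: ranking walks positions 5-1-6-3-4-2; F is ranked above A even though A lies between F and the peak D on the axis — preferences dip and rise again. Not single-peaked.
Faction 7: ranking walks positions 3-1-2-6-4-5; F is ranked above H even though H lies between F and the peak B on the axis — preferences dip and rise again. Not single-peaked.
Faction 1 violates single-peakedness, so the profile is not single-peaked on this axis.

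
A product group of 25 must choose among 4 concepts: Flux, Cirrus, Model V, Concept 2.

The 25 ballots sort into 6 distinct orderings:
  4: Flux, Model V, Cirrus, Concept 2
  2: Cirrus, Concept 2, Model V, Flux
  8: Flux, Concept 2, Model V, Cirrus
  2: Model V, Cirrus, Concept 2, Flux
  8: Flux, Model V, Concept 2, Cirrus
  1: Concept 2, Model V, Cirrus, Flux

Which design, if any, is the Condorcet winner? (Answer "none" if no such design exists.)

Flux

Check each pair by majority over 25 ballots:
Flux vs Cirrus: Flux, 20–5.
Flux vs Model V: Flux, 20–5.
Flux vs Concept 2: Flux, 20–5.
Cirrus vs Model V: Model V, 23–2.
Cirrus vs Concept 2: Concept 2 wins 17–8.
Model V vs Concept 2: Model V, 14–11.
Flux wins every pairwise contest, so Flux is the Condorcet winner.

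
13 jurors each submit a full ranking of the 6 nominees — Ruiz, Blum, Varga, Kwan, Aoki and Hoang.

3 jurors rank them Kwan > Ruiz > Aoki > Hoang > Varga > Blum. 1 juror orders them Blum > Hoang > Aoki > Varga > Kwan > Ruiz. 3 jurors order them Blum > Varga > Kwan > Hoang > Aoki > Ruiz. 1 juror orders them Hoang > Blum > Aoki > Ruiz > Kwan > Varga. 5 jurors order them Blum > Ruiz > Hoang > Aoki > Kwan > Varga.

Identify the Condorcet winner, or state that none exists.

Check each pair by majority over 13 ballots:
Ruiz vs Blum: Blum wins 10–3.
Ruiz vs Varga: Ruiz, 9–4.
Ruiz vs Kwan: Kwan wins 7–6.
Ruiz vs Aoki: Ruiz wins 8–5.
Ruiz vs Hoang: Ruiz wins 8–5.
Blum vs Varga: Blum wins 10–3.
Blum–Kwan: Blum 10–3.
Blum–Aoki: Blum 10–3.
Blum–Hoang: Blum 9–4.
Varga–Kwan: Kwan 9–4.
Varga vs Aoki: Aoki wins 10–3.
Varga–Hoang: Hoang 10–3.
Kwan vs Aoki: Aoki, 7–6.
Kwan–Hoang: Hoang 7–6.
Aoki–Hoang: Hoang 10–3.
Blum defeats every rival head-to-head and is the Condorcet winner.

Blum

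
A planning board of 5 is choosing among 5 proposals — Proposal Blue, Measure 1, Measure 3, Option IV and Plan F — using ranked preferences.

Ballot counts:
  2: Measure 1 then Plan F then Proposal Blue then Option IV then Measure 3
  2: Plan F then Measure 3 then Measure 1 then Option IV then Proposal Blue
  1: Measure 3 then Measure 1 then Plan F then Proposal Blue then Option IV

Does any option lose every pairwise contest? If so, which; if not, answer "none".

Option IV

Pairwise majorities:
Proposal Blue–Measure 1: Measure 1 5–0.
Proposal Blue vs Measure 3: Measure 3, 3–2.
Proposal Blue vs Option IV: Proposal Blue preferred on 2+1 = 3 ballots; Proposal Blue wins 3–2.
Proposal Blue vs Plan F: Plan F wins 5–0.
Measure 1 vs Measure 3: Measure 3 wins 3–2.
Measure 1–Option IV: Measure 1 5–0.
Measure 1 vs Plan F: 2+1 = 3 for Measure 1, 2 for Plan F — Measure 1 by 3–2.
Measure 3 vs Option IV: Measure 3 is ranked higher on 2+1 = 3 ballots, Option IV on 2. Measure 3 wins 3–2.
Measure 3 vs Plan F: 1 to 4, Plan F.
Option IV vs Plan F: 0 to 5, Plan F.
Option IV is beaten in every head-to-head and is the Condorcet loser.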